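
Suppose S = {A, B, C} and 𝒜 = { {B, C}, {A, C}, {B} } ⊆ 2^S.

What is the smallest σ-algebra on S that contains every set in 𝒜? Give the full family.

Start: 𝒜 ∪ {∅, S} = { ∅, {B}, {A, C}, {B, C}, S }.
Round 1: +1 →
  {A}  = ᶜ of {B, C}
  [6 total]
Round 2 adds 1:
  {A, B}  = {B} ∪ {A}
  [7 total]
Round 3: 1 new —
  {C}  = ᶜ of {A, B}
  [8 total]
After Round 4 the family is unchanged; done.

Therefore σ(𝒜) = { ∅, {A}, {B}, {C}, {A, B}, {A, C}, {B, C}, S } (|σ(𝒜)| = 8).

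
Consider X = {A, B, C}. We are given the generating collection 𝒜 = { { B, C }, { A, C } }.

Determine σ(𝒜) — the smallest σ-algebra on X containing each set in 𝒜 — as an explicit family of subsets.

Initial family (4 sets): { {}, { A, C }, { B, C }, X }.
Iteration 1 adds 2:
  { A }  = ᶜ of { B, C }
  { B }  = ᶜ of { A, C }
  |family| = 6
Iteration 2 (1 new):
  { A, B }  = { B } ∪ { A }
  |family| = 7
Iteration 3: +1 →
  { C }  = ᶜ of { A, B }
  |family| = 8
Iteration 4: already closed under ᶜ and ∪.

Therefore σ(𝒜) = { {}, { A }, { B }, { C }, { A, B }, { A, C }, { B, C }, X } (|σ(𝒜)| = 8).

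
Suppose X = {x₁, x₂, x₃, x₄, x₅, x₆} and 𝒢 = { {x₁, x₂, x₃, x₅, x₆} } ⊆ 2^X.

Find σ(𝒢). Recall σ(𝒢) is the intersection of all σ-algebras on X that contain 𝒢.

Start: 𝒢 ∪ {∅, X} = { {}, {x₁, x₂, x₃, x₅, x₆}, X }.
Round 1 adds 1:
  {x₄}  = ᶜ of {x₁, x₂, x₃, x₅, x₆}
  [4 total]
Round 2: no new sets; the family is a σ-algebra.

σ(𝒢) = { {}, {x₄}, {x₁, x₂, x₃, x₅, x₆}, X }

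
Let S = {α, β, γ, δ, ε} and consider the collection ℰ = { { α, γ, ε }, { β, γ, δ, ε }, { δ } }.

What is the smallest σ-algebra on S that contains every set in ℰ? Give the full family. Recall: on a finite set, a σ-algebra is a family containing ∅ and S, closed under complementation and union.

Initial family (5 sets): { ∅, { δ }, { α, γ, ε }, { β, γ, δ, ε }, S }.
Step 1 (4 new):
  { α }  = complement { β, γ, δ, ε }
  { β, δ }  = complement { α, γ, ε }
  { α, β, γ, ε }  = complement { δ }
  { α, γ, δ, ε }  = { δ } ∪ { α, γ, ε }
  |family| = 9
Step 2. New:
  { β }  = complement { α, γ, δ, ε }
  { α, δ }  = { δ } ∪ { α }
  { α, β, δ }  = { β, δ } ∪ { α }
  |family| = 12
Step 3: 3 new —
  { α, β }  = { β } ∪ { α }
  { γ, ε }  = complement { α, β, δ }
  { β, γ, ε }  = complement { α, δ }
  |family| = 15
Step 4. New:
  { γ, δ, ε }  = complement { α, β }
  |family| = 16
Step 5: closed — nothing new.

|σ(ℰ)| = 16.  σ(ℰ) = { ∅, { α }, { β }, { δ }, { α, β }, { α, δ }, { β, δ }, { γ, ε }, { α, β, δ }, { α, γ, ε }, { β, γ, ε }, { γ, δ, ε }, { α, β, γ, ε }, { α, γ, δ, ε }, { β, γ, δ, ε }, S }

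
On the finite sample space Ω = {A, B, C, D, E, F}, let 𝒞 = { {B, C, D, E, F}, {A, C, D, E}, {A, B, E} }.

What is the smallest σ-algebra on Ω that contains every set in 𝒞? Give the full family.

|σ(𝒞)| = 32.  σ(𝒞) = { {}, {A}, {B}, {E}, {F}, {A, B}, {A, E}, {A, F}, {B, E}, {B, F}, {C, D}, {E, F}, {A, B, E}, {A, B, F}, {A, C, D}, {A, E, F}, {B, C, D}, {B, E, F}, {C, D, E}, {C, D, F}, {A, B, C, D}, {A, B, E, F}, {A, C, D, E}, {A, C, D, F}, {B, C, D, E}, {B, C, D, F}, {C, D, E, F}, {A, B, C, D, E}, {A, B, C, D, F}, {A, C, D, E, F}, {B, C, D, E, F}, Ω }

Trace:
Initial family (5 sets): { {}, {A, B, E}, {A, C, D, E}, {B, C, D, E, F}, Ω }.
Step 1. New:
  {A}  = Ω∖{B, C, D, E, F}
  {B, F}  = Ω∖{A, C, D, E}
  {C, D, F}  = Ω∖{A, B, E}
  {A, B, C, D, E}  = {A, B, E} ∪ {A, C, D, E}
  [9 total]
Step 2 adds 6:
  {F}  = Ω∖{A, B, C, D, E}
  {A, B, F}  = {B, F} ∪ {A}
  {A, B, E, F}  = {B, F} ∪ {A, B, E}
  {A, C, D, F}  = {C, D, F} ∪ {A}
  {B, C, D, F}  = {B, F} ∪ {C, D, F}
  {A, C, D, E, F}  = {A, C, D, E} ∪ {C, D, F}
  [15 total]
Step 3 (7 new):
  {B}  = Ω∖{A, C, D, E, F}
  {A, E}  = Ω∖{B, C, D, F}
  {A, F}  = {A} ∪ {F}
  {B, E}  = Ω∖{A, C, D, F}
  {C, D}  = Ω∖{A, B, E, F}
  {C, D, E}  = Ω∖{A, B, F}
  {A, B, C, D, F}  = {B, C, D, F} ∪ {A, C, D, F}
  [22 total]
Step 4. New:
  {E}  = Ω∖{A, B, C, D, F}
  {A, B}  = {B} ∪ {A}
  {A, C, D}  = {C, D} ∪ {A}
  {A, E, F}  = {A, F} ∪ {A, E}
  {B, C, D}  = {C, D} ∪ {B}
  {B, E, F}  = {B, E} ∪ {B, F}
  {B, C, D, E}  = Ω∖{A, F}
  {C, D, E, F}  = {C, D, E} ∪ {C, D, F}
  [30 total]
Step 5. New:
  {E, F}  = {F} ∪ {E}
  {A, B, C, D}  = {C, D} ∪ {A, B}
  [32 total]
Step 6 adds nothing — fixpoint reached.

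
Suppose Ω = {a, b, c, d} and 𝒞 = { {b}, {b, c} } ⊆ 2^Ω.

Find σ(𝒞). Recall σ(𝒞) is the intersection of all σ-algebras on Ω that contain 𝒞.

σ(𝒞) (8 sets): { {}, {b}, {c}, {a, d}, {b, c}, {a, b, d}, {a, c, d}, Ω }

Working:
Start: 𝒞 ∪ {∅, Ω} = { {}, {b}, {b, c}, Ω }.
Step 1: 2 new —
  {a, d}  = Ω∖{b, c}
  {a, c, d}  = Ω∖{b}
Step 2. New:
  {a, b, d}  = {a, d} ∪ {b}
Step 3 (1 new):
  {c}  = Ω∖{a, b, d}
Step 4 adds nothing — fixpoint reached.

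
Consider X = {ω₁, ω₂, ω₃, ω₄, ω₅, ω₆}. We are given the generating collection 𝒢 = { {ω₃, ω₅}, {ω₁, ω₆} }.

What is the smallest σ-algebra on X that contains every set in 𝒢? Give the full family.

Start: 𝒢 ∪ {∅, X} = { ∅, {ω₁, ω₆}, {ω₃, ω₅}, X }.
Round 1. New:
  {ω₁, ω₂, ω₄, ω₆}  = complement {ω₃, ω₅}
  {ω₁, ω₃, ω₅, ω₆}  = {ω₃, ω₅} ∪ {ω₁, ω₆}
  {ω₂, ω₃, ω₄, ω₅}  = complement {ω₁, ω₆}
  — 7 sets.
Round 2: 1 new —
  {ω₂, ω₄}  = complement {ω₁, ω₃, ω₅, ω₆}
  — 8 sets.
Round 3: closed — nothing new.

Hence σ(𝒢) has 8 members: { ∅, {ω₁, ω₆}, {ω₂, ω₄}, {ω₃, ω₅}, {ω₁, ω₂, ω₄, ω₆}, {ω₁, ω₃, ω₅, ω₆}, {ω₂, ω₃, ω₄, ω₅}, X }.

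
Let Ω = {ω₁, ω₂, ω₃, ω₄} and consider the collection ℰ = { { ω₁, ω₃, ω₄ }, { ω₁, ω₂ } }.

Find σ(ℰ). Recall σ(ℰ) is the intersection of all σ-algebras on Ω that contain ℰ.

Initial family (4 sets): { {  }, { ω₁, ω₂ }, { ω₁, ω₃, ω₄ }, Ω }.
Iteration 1: +2 →
  { ω₂ }  = Ω∖{ ω₁, ω₃, ω₄ }
  { ω₃, ω₄ }  = Ω∖{ ω₁, ω₂ }
  [6 total]
Iteration 2: +1 →
  { ω₂, ω₃, ω₄ }  = { ω₃, ω₄ } ∪ { ω₂ }
  [7 total]
Iteration 3: +1 →
  { ω₁ }  = Ω∖{ ω₂, ω₃, ω₄ }
  [8 total]
After Iteration 4 the family is unchanged; done.

σ(ℰ) = { {  }, { ω₁ }, { ω₂ }, { ω₁, ω₂ }, { ω₃, ω₄ }, { ω₁, ω₃, ω₄ }, { ω₂, ω₃, ω₄ }, Ω }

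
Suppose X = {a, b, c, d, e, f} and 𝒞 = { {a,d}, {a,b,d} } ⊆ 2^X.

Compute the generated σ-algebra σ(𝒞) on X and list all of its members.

Initial family (4 sets): { ∅, {a,d}, {a,b,d}, X }.
Round 1 (2 new):
  {c,e,f}  = {a,b,d}ᶜ
  {b,c,e,f}  = {a,d}ᶜ
  [6 total]
Round 2. New:
  {a,c,d,e,f}  = {a,d} ∪ {c,e,f}
  [7 total]
Round 3 (1 new):
  {b}  = {a,c,d,e,f}ᶜ
  [8 total]
Round 4: stable.

σ(𝒞) = { ∅, {b}, {a,d}, {a,b,d}, {c,e,f}, {b,c,e,f}, {a,c,d,e,f}, X }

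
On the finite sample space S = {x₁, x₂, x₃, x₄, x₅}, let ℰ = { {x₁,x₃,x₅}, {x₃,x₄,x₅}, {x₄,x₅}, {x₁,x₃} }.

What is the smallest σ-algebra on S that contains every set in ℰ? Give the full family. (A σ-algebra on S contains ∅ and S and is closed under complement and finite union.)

|σ(ℰ)| = 32.  σ(ℰ) = { {}, {x₁}, {x₂}, {x₃}, {x₄}, {x₅}, {x₁,x₂}, {x₁,x₃}, {x₁,x₄}, {x₁,x₅}, {x₂,x₃}, {x₂,x₄}, {x₂,x₅}, {x₃,x₄}, {x₃,x₅}, {x₄,x₅}, {x₁,x₂,x₃}, {x₁,x₂,x₄}, {x₁,x₂,x₅}, {x₁,x₃,x₄}, {x₁,x₃,x₅}, {x₁,x₄,x₅}, {x₂,x₃,x₄}, {x₂,x₃,x₅}, {x₂,x₄,x₅}, {x₃,x₄,x₅}, {x₁,x₂,x₃,x₄}, {x₁,x₂,x₃,x₅}, {x₁,x₂,x₄,x₅}, {x₁,x₃,x₄,x₅}, {x₂,x₃,x₄,x₅}, S }

Working:
Start: ℰ ∪ {∅, S} = { {}, {x₁,x₃}, {x₄,x₅}, {x₁,x₃,x₅}, {x₃,x₄,x₅}, S }.
Round 1 adds 5:
  {x₁,x₂}  = complement {x₃,x₄,x₅}
  {x₂,x₄}  = complement {x₁,x₃,x₅}
  {x₁,x₂,x₃}  = complement {x₄,x₅}
  {x₂,x₄,x₅}  = complement {x₁,x₃}
  {x₁,x₃,x₄,x₅}  = {x₄,x₅} ∪ {x₁,x₃}
  [11 total]
Round 2. New:
  {x₂}  = complement {x₁,x₃,x₄,x₅}
  {x₁,x₂,x₄}  = {x₁,x₂} ∪ {x₂,x₄}
  {x₁,x₂,x₃,x₄}  = {x₁,x₂,x₃} ∪ {x₂,x₄}
  {x₁,x₂,x₃,x₅}  = {x₁,x₂,x₃} ∪ {x₁,x₃,x₅}
  {x₁,x₂,x₄,x₅}  = {x₁,x₂} ∪ {x₄,x₅}
  {x₂,x₃,x₄,x₅}  = {x₃,x₄,x₅} ∪ {x₂,x₄}
  [17 total]
Round 3. New:
  {x₁}  = complement {x₂,x₃,x₄,x₅}
  {x₃}  = complement {x₁,x₂,x₄,x₅}
  {x₄}  = complement {x₁,x₂,x₃,x₅}
  {x₅}  = complement {x₁,x₂,x₃,x₄}
  {x₃,x₅}  = complement {x₁,x₂,x₄}
  [22 total]
Round 4: +10 →
  {x₁,x₄}  = {x₄} ∪ {x₁}
  {x₁,x₅}  = {x₅} ∪ {x₁}
  {x₂,x₃}  = {x₂} ∪ {x₃}
  {x₂,x₅}  = {x₂} ∪ {x₅}
  {x₃,x₄}  = {x₃} ∪ {x₄}
  {x₁,x₂,x₅}  = {x₁,x₂} ∪ {x₅}
  {x₁,x₃,x₄}  = {x₁,x₃} ∪ {x₄}
  {x₁,x₄,x₅}  = {x₄,x₅} ∪ {x₁}
  {x₂,x₃,x₄}  = {x₃} ∪ {x₂,x₄}
  {x₂,x₃,x₅}  = {x₂} ∪ {x₃,x₅}
  [32 total]
Round 5: closed — nothing new.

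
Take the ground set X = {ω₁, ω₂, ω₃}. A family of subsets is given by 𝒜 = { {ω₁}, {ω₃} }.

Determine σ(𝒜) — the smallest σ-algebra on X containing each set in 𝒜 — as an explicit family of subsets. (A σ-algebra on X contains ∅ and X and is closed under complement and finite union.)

Initial family (4 sets): { {}, {ω₁}, {ω₃}, X }.
Step 1: 3 new —
  {ω₁, ω₂}  = ᶜ of {ω₃}
  {ω₁, ω₃}  = {ω₃} ∪ {ω₁}
  {ω₂, ω₃}  = ᶜ of {ω₁}
Step 2 adds 1:
  {ω₂}  = ᶜ of {ω₁, ω₃}
After Step 3 the family is unchanged; done.

σ(𝒜) = { {}, {ω₁}, {ω₂}, {ω₃}, {ω₁, ω₂}, {ω₁, ω₃}, {ω₂, ω₃}, X }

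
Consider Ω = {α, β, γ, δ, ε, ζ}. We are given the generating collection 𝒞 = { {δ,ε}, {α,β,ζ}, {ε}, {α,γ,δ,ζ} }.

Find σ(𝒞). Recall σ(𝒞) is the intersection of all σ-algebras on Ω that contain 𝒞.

|σ(𝒞)| = 32.  σ(𝒞) = { ∅, {β}, {γ}, {δ}, {ε}, {α,ζ}, {β,γ}, {β,δ}, {β,ε}, {γ,δ}, {γ,ε}, {δ,ε}, {α,β,ζ}, {α,γ,ζ}, {α,δ,ζ}, {α,ε,ζ}, {β,γ,δ}, {β,γ,ε}, {β,δ,ε}, {γ,δ,ε}, {α,β,γ,ζ}, {α,β,δ,ζ}, {α,β,ε,ζ}, {α,γ,δ,ζ}, {α,γ,ε,ζ}, {α,δ,ε,ζ}, {β,γ,δ,ε}, {α,β,γ,δ,ζ}, {α,β,γ,ε,ζ}, {α,β,δ,ε,ζ}, {α,γ,δ,ε,ζ}, Ω }

Working:
Initial family (6 sets): { ∅, {ε}, {δ,ε}, {α,β,ζ}, {α,γ,δ,ζ}, Ω }.
Step 1: +7 →
  {β,ε}  = complement {α,γ,δ,ζ}
  {γ,δ,ε}  = complement {α,β,ζ}
  {α,β,γ,ζ}  = complement {δ,ε}
  {α,β,ε,ζ}  = {α,β,ζ} ∪ {ε}
  {α,β,γ,δ,ζ}  = complement {ε}
  {α,β,δ,ε,ζ}  = {δ,ε} ∪ {α,β,ζ}
  {α,γ,δ,ε,ζ}  = {δ,ε} ∪ {α,γ,δ,ζ}
  |family| = 13
Step 2 (6 new):
  {β}  = complement {α,γ,δ,ε,ζ}
  {γ}  = complement {α,β,δ,ε,ζ}
  {γ,δ}  = complement {α,β,ε,ζ}
  {β,δ,ε}  = {β,ε} ∪ {δ,ε}
  {β,γ,δ,ε}  = {β,ε} ∪ {γ,δ,ε}
  {α,β,γ,ε,ζ}  = {β,ε} ∪ {α,β,γ,ζ}
  |family| = 19
Step 3. New:
  {δ}  = complement {α,β,γ,ε,ζ}
  {α,ζ}  = complement {β,γ,δ,ε}
  {β,γ}  = {β} ∪ {γ}
  {γ,ε}  = {ε} ∪ {γ}
  {α,γ,ζ}  = complement {β,δ,ε}
  {β,γ,δ}  = {γ,δ} ∪ {β}
  {β,γ,ε}  = {β,ε} ∪ {γ}
  |family| = 26
Step 4: 6 new —
  {β,δ}  = {β} ∪ {δ}
  {α,δ,ζ}  = complement {β,γ,ε}
  {α,ε,ζ}  = complement {β,γ,δ}
  {α,β,δ,ζ}  = complement {γ,ε}
  {α,γ,ε,ζ}  = {α,γ,ζ} ∪ {ε}
  {α,δ,ε,ζ}  = complement {β,γ}
  |family| = 32
Step 5: closed — nothing new.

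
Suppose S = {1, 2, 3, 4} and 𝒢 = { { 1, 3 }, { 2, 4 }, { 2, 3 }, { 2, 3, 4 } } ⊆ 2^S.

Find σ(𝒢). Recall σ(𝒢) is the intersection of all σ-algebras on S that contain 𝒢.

Start: 𝒢 ∪ {∅, S} = { {}, { 1, 3 }, { 2, 3 }, { 2, 4 }, { 2, 3, 4 }, S }.
Round 1: 3 new —
  { 1 }  = S∖{ 2, 3, 4 }
  { 1, 4 }  = S∖{ 2, 3 }
  { 1, 2, 3 }  = { 2, 3 } ∪ { 1, 3 }
  (now 9)
Round 2. New:
  { 4 }  = S∖{ 1, 2, 3 }
  { 1, 2, 4 }  = { 1, 4 } ∪ { 2, 4 }
  { 1, 3, 4 }  = { 1, 4 } ∪ { 1, 3 }
  (now 12)
Round 3 (2 new):
  { 2 }  = S∖{ 1, 3, 4 }
  { 3 }  = S∖{ 1, 2, 4 }
  (now 14)
Round 4: 2 new —
  { 1, 2 }  = { 2 } ∪ { 1 }
  { 3, 4 }  = { 3 } ∪ { 4 }
  (now 16)
Round 5: closed — nothing new.

Therefore σ(𝒢) = { {}, { 1 }, { 2 }, { 3 }, { 4 }, { 1, 2 }, { 1, 3 }, { 1, 4 }, { 2, 3 }, { 2, 4 }, { 3, 4 }, { 1, 2, 3 }, { 1, 2, 4 }, { 1, 3, 4 }, { 2, 3, 4 }, S } (|σ(𝒢)| = 16).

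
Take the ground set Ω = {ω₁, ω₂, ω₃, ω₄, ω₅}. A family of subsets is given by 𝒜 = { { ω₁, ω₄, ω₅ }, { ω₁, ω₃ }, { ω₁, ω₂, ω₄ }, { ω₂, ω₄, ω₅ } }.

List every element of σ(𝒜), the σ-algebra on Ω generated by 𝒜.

σ(𝒜) = { {  }, { ω₁ }, { ω₂ }, { ω₃ }, { ω₄ }, { ω₅ }, { ω₁, ω₂ }, { ω₁, ω₃ }, { ω₁, ω₄ }, { ω₁, ω₅ }, { ω₂, ω₃ }, { ω₂, ω₄ }, { ω₂, ω₅ }, { ω₃, ω₄ }, { ω₃, ω₅ }, { ω₄, ω₅ }, { ω₁, ω₂, ω₃ }, { ω₁, ω₂, ω₄ }, { ω₁, ω₂, ω₅ }, { ω₁, ω₃, ω₄ }, { ω₁, ω₃, ω₅ }, { ω₁, ω₄, ω₅ }, { ω₂, ω₃, ω₄ }, { ω₂, ω₃, ω₅ }, { ω₂, ω₄, ω₅ }, { ω₃, ω₄, ω₅ }, { ω₁, ω₂, ω₃, ω₄ }, { ω₁, ω₂, ω₃, ω₅ }, { ω₁, ω₂, ω₄, ω₅ }, { ω₁, ω₃, ω₄, ω₅ }, { ω₂, ω₃, ω₄, ω₅ }, Ω }

Trace:
Take S₀ = 𝒜 ∪ {∅, Ω} = { {  }, { ω₁, ω₃ }, { ω₁, ω₂, ω₄ }, { ω₁, ω₄, ω₅ }, { ω₂, ω₄, ω₅ }, Ω }.
Round 1: +5 →
  { ω₂, ω₃ }  = Ω∖{ ω₁, ω₄, ω₅ }
  { ω₃, ω₅ }  = Ω∖{ ω₁, ω₂, ω₄ }
  { ω₁, ω₂, ω₃, ω₄ }  = { ω₁, ω₃ } ∪ { ω₁, ω₂, ω₄ }
  { ω₁, ω₂, ω₄, ω₅ }  = { ω₁, ω₄, ω₅ } ∪ { ω₁, ω₂, ω₄ }
  { ω₁, ω₃, ω₄, ω₅ }  = { ω₁, ω₄, ω₅ } ∪ { ω₁, ω₃ }
Round 2 adds 7:
  { ω₂ }  = Ω∖{ ω₁, ω₃, ω₄, ω₅ }
  { ω₃ }  = Ω∖{ ω₁, ω₂, ω₄, ω₅ }
  { ω₅ }  = Ω∖{ ω₁, ω₂, ω₃, ω₄ }
  { ω₁, ω₂, ω₃ }  = { ω₂, ω₃ } ∪ { ω₁, ω₃ }
  { ω₁, ω₃, ω₅ }  = { ω₁, ω₃ } ∪ { ω₃, ω₅ }
  { ω₂, ω₃, ω₅ }  = { ω₂, ω₃ } ∪ { ω₃, ω₅ }
  { ω₂, ω₃, ω₄, ω₅ }  = { ω₂, ω₃ } ∪ { ω₂, ω₄, ω₅ }
Round 3: +6 →
  { ω₁ }  = Ω∖{ ω₂, ω₃, ω₄, ω₅ }
  { ω₁, ω₄ }  = Ω∖{ ω₂, ω₃, ω₅ }
  { ω₂, ω₄ }  = Ω∖{ ω₁, ω₃, ω₅ }
  { ω₂, ω₅ }  = { ω₂ } ∪ { ω₅ }
  { ω₄, ω₅ }  = Ω∖{ ω₁, ω₂, ω₃ }
  { ω₁, ω₂, ω₃, ω₅ }  = { ω₂, ω₃, ω₅ } ∪ { ω₁, ω₂, ω₃ }
Round 4: 7 new —
  { ω₄ }  = Ω∖{ ω₁, ω₂, ω₃, ω₅ }
  { ω₁, ω₂ }  = { ω₂ } ∪ { ω₁ }
  { ω₁, ω₅ }  = { ω₅ } ∪ { ω₁ }
  { ω₁, ω₂, ω₅ }  = { ω₂, ω₅ } ∪ { ω₁ }
  { ω₁, ω₃, ω₄ }  = Ω∖{ ω₂, ω₅ }
  { ω₂, ω₃, ω₄ }  = { ω₃ } ∪ { ω₂, ω₄ }
  { ω₃, ω₄, ω₅ }  = { ω₄, ω₅ } ∪ { ω₃ }
Round 5 adds 1:
  { ω₃, ω₄ }  = Ω∖{ ω₁, ω₂, ω₅ }
Round 6 adds nothing — fixpoint reached.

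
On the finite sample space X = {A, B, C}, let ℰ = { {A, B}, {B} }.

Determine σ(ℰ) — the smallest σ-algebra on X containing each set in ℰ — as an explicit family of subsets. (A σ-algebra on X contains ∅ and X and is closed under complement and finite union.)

σ(ℰ) = { ∅, {A}, {B}, {C}, {A, B}, {A, C}, {B, C}, X }

Check:
Seed the family with ℰ together with ∅ and X: { ∅, {B}, {A, B}, X }.
Round 1 adds 2:
  {C}  = X∖{A, B}
  {A, C}  = X∖{B}
  (now 6)
Round 2 adds 1:
  {B, C}  = {C} ∪ {B}
  (now 7)
Round 3 (1 new):
  {A}  = X∖{B, C}
  (now 8)
Round 4: stable.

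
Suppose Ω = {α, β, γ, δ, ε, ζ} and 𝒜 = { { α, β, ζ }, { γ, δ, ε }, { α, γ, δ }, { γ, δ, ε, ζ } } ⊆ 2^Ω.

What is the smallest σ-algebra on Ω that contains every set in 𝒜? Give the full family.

|σ(𝒜)| = 32.  σ(𝒜) = { {  }, { α }, { β }, { ε }, { ζ }, { α, β }, { α, ε }, { α, ζ }, { β, ε }, { β, ζ }, { γ, δ }, { ε, ζ }, { α, β, ε }, { α, β, ζ }, { α, γ, δ }, { α, ε, ζ }, { β, γ, δ }, { β, ε, ζ }, { γ, δ, ε }, { γ, δ, ζ }, { α, β, γ, δ }, { α, β, ε, ζ }, { α, γ, δ, ε }, { α, γ, δ, ζ }, { β, γ, δ, ε }, { β, γ, δ, ζ }, { γ, δ, ε, ζ }, { α, β, γ, δ, ε }, { α, β, γ, δ, ζ }, { α, γ, δ, ε, ζ }, { β, γ, δ, ε, ζ }, Ω }

Check:
Seed the family with 𝒜 together with ∅ and Ω: { {  }, { α, β, ζ }, { α, γ, δ }, { γ, δ, ε }, { γ, δ, ε, ζ }, Ω }.
Iteration 1. New:
  { α, β }  = { γ, δ, ε, ζ }ᶜ
  { β, ε, ζ }  = { α, γ, δ }ᶜ
  { α, γ, δ, ε }  = { γ, δ, ε } ∪ { α, γ, δ }
  { α, β, γ, δ, ζ }  = { α, γ, δ } ∪ { α, β, ζ }
  { α, γ, δ, ε, ζ }  = { α, γ, δ } ∪ { γ, δ, ε, ζ }
Iteration 2: 7 new —
  { β }  = { α, γ, δ, ε, ζ }ᶜ
  { ε }  = { α, β, γ, δ, ζ }ᶜ
  { β, ζ }  = { α, γ, δ, ε }ᶜ
  { α, β, γ, δ }  = { α, β } ∪ { α, γ, δ }
  { α, β, ε, ζ }  = { α, β } ∪ { β, ε, ζ }
  { α, β, γ, δ, ε }  = { γ, δ, ε } ∪ { α, β }
  { β, γ, δ, ε, ζ }  = { γ, δ, ε } ∪ { β, ε, ζ }
Iteration 3: 7 new —
  { α }  = { β, γ, δ, ε, ζ }ᶜ
  { ζ }  = { α, β, γ, δ, ε }ᶜ
  { β, ε }  = { β } ∪ { ε }
  { γ, δ }  = { α, β, ε, ζ }ᶜ
  { ε, ζ }  = { α, β, γ, δ }ᶜ
  { α, β, ε }  = { α, β } ∪ { ε }
  { β, γ, δ, ε }  = { γ, δ, ε } ∪ { β }
Iteration 4. New:
  { α, ε }  = { ε } ∪ { α }
  { α, ζ }  = { β, γ, δ, ε }ᶜ
  { α, ε, ζ }  = { ε, ζ } ∪ { α }
  { β, γ, δ }  = { γ, δ } ∪ { β }
  { γ, δ, ζ }  = { α, β, ε }ᶜ
  { α, γ, δ, ζ }  = { β, ε }ᶜ
  { β, γ, δ, ζ }  = { γ, δ } ∪ { β, ζ }
Iteration 5: closed — nothing new.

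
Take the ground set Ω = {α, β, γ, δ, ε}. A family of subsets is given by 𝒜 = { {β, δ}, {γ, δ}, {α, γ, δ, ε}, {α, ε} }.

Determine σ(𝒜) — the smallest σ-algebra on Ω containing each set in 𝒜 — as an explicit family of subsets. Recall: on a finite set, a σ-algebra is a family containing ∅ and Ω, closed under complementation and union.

Seed the family with 𝒜 together with ∅ and Ω: { ∅, {α, ε}, {β, δ}, {γ, δ}, {α, γ, δ, ε}, Ω }.
Step 1. New:
  {β}  = complement {α, γ, δ, ε}
  {α, β, ε}  = complement {γ, δ}
  {α, γ, ε}  = complement {β, δ}
  {β, γ, δ}  = complement {α, ε}
  {α, β, δ, ε}  = {α, ε} ∪ {β, δ}
  |family| = 11
Step 2 (2 new):
  {γ}  = complement {α, β, δ, ε}
  {α, β, γ, ε}  = {α, γ, ε} ∪ {β}
  |family| = 13
Step 3: +2 →
  {δ}  = complement {α, β, γ, ε}
  {β, γ}  = {γ} ∪ {β}
  |family| = 15
Step 4 (1 new):
  {α, δ, ε}  = complement {β, γ}
  |family| = 16
Step 5: already closed under ᶜ and ∪.

Hence σ(𝒜) has 16 members: { ∅, {β}, {γ}, {δ}, {α, ε}, {β, γ}, {β, δ}, {γ, δ}, {α, β, ε}, {α, γ, ε}, {α, δ, ε}, {β, γ, δ}, {α, β, γ, ε}, {α, β, δ, ε}, {α, γ, δ, ε}, Ω }.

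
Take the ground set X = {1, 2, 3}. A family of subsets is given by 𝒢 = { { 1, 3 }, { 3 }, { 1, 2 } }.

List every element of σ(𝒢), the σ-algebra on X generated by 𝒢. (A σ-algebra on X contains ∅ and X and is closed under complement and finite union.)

Begin from { ∅, { 3 }, { 1, 2 }, { 1, 3 }, X } (that is, 𝒢 plus ∅ and X).
Step 1 adds 1:
  { 2 }  = complement { 1, 3 }
Step 2 adds 1:
  { 2, 3 }  = { 3 } ∪ { 2 }
Step 3: +1 →
  { 1 }  = complement { 2, 3 }
Step 4: already closed under ᶜ and ∪.

σ(𝒢) = { ∅, { 1 }, { 2 }, { 3 }, { 1, 2 }, { 1, 3 }, { 2, 3 }, X }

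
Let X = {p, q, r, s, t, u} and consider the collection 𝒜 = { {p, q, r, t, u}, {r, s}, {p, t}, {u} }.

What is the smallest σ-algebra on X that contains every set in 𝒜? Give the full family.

Answer: σ(𝒜) = { {}, {q}, {r}, {s}, {u}, {p, t}, {q, r}, {q, s}, {q, u}, {r, s}, {r, u}, {s, u}, {p, q, t}, {p, r, t}, {p, s, t}, {p, t, u}, {q, r, s}, {q, r, u}, {q, s, u}, {r, s, u}, {p, q, r, t}, {p, q, s, t}, {p, q, t, u}, {p, r, s, t}, {p, r, t, u}, {p, s, t, u}, {q, r, s, u}, {p, q, r, s, t}, {p, q, r, t, u}, {p, q, s, t, u}, {p, r, s, t, u}, X }

Trace:
Take S₀ = 𝒜 ∪ {∅, X} = { {}, {u}, {p, t}, {r, s}, {p, q, r, t, u}, X }.
Pass 1: +7 →
  {s}  = X∖{p, q, r, t, u}
  {p, t, u}  = {p, t} ∪ {u}
  {r, s, u}  = {r, s} ∪ {u}
  {p, q, t, u}  = X∖{r, s}
  {p, r, s, t}  = {r, s} ∪ {p, t}
  {q, r, s, u}  = X∖{p, t}
  {p, q, r, s, t}  = X∖{u}
  [13 total]
Pass 2: +8 →
  {q, u}  = X∖{p, r, s, t}
  {s, u}  = {u} ∪ {s}
  {p, q, t}  = X∖{r, s, u}
  {p, s, t}  = {p, t} ∪ {s}
  {q, r, s}  = X∖{p, t, u}
  {p, s, t, u}  = {p, t, u} ∪ {s}
  {p, q, s, t, u}  = {s} ∪ {p, q, t, u}
  {p, r, s, t, u}  = {r, s} ∪ {p, t, u}
  [21 total]
Pass 3: 7 new —
  {q}  = X∖{p, r, s, t, u}
  {r}  = X∖{p, q, s, t, u}
  {q, r}  = X∖{p, s, t, u}
  {q, r, u}  = X∖{p, s, t}
  {q, s, u}  = {s, u} ∪ {q, u}
  {p, q, r, t}  = X∖{s, u}
  {p, q, s, t}  = {p, s, t} ∪ {p, q, t}
  [28 total]
Pass 4: 4 new —
  {q, s}  = {q} ∪ {s}
  {r, u}  = X∖{p, q, s, t}
  {p, r, t}  = X∖{q, s, u}
  {p, r, t, u}  = {r} ∪ {p, t, u}
  [32 total]
Pass 5: already closed under ᶜ and ∪.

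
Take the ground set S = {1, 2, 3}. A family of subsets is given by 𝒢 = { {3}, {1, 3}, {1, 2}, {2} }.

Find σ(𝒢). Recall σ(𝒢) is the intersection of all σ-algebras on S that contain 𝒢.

σ(𝒢) (8 sets): { ∅, {1}, {2}, {3}, {1, 2}, {1, 3}, {2, 3}, S }

Check:
Seed the family with 𝒢 together with ∅ and S: { ∅, {2}, {3}, {1, 2}, {1, 3}, S }.
Pass 1: +1 →
  {2, 3}  = {3} ∪ {2}
  [7 total]
Pass 2: +1 →
  {1}  = S∖{2, 3}
  [8 total]
Pass 3: closed — nothing new.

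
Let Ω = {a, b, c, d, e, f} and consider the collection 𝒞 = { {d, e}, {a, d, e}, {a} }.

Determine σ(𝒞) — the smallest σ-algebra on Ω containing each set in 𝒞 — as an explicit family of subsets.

Begin from { {}, {a}, {d, e}, {a, d, e}, Ω } (that is, 𝒞 plus ∅ and Ω).
Iteration 1 (3 new):
  {b, c, f}  = ᶜ of {a, d, e}
  {a, b, c, f}  = ᶜ of {d, e}
  {b, c, d, e, f}  = ᶜ of {a}
  |family| = 8
Iteration 2: stable.

σ(𝒞) = { {}, {a}, {d, e}, {a, d, e}, {b, c, f}, {a, b, c, f}, {b, c, d, e, f}, Ω }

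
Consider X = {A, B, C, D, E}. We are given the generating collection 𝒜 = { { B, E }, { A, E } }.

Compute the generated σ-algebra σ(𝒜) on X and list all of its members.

σ(𝒜) = { ∅, { A }, { B }, { E }, { A, B }, { A, E }, { B, E }, { C, D }, { A, B, E }, { A, C, D }, { B, C, D }, { C, D, E }, { A, B, C, D }, { A, C, D, E }, { B, C, D, E }, X }

Trace:
Seed the family with 𝒜 together with ∅ and X: { ∅, { A, E }, { B, E }, X }.
Iteration 1 (3 new):
  { A, B, E }  = { B, E } ∪ { A, E }
  { A, C, D }  = complement { B, E }
  { B, C, D }  = complement { A, E }
Iteration 2. New:
  { C, D }  = complement { A, B, E }
  { A, B, C, D }  = { A, C, D } ∪ { B, C, D }
  { A, C, D, E }  = { A, C, D } ∪ { A, E }
  { B, C, D, E }  = { B, E } ∪ { B, C, D }
Iteration 3. New:
  { A }  = complement { B, C, D, E }
  { B }  = complement { A, C, D, E }
  { E }  = complement { A, B, C, D }
Iteration 4: +2 →
  { A, B }  = { B } ∪ { A }
  { C, D, E }  = { C, D } ∪ { E }
After Iteration 5 the family is unchanged; done.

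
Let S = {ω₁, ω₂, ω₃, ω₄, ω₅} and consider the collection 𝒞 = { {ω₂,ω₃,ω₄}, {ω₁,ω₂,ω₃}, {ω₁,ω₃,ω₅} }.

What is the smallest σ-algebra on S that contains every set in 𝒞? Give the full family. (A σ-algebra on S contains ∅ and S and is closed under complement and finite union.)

Initial family (5 sets): { {}, {ω₁,ω₂,ω₃}, {ω₁,ω₃,ω₅}, {ω₂,ω₃,ω₄}, S }.
Pass 1 (5 new):
  {ω₁,ω₅}  = {ω₂,ω₃,ω₄}ᶜ
  {ω₂,ω₄}  = {ω₁,ω₃,ω₅}ᶜ
  {ω₄,ω₅}  = {ω₁,ω₂,ω₃}ᶜ
  {ω₁,ω₂,ω₃,ω₄}  = {ω₁,ω₂,ω₃} ∪ {ω₂,ω₃,ω₄}
  {ω₁,ω₂,ω₃,ω₅}  = {ω₁,ω₂,ω₃} ∪ {ω₁,ω₃,ω₅}
Pass 2: 7 new —
  {ω₄}  = {ω₁,ω₂,ω₃,ω₅}ᶜ
  {ω₅}  = {ω₁,ω₂,ω₃,ω₄}ᶜ
  {ω₁,ω₄,ω₅}  = {ω₄,ω₅} ∪ {ω₁,ω₅}
  {ω₂,ω₄,ω₅}  = {ω₄,ω₅} ∪ {ω₂,ω₄}
  {ω₁,ω₂,ω₄,ω₅}  = {ω₁,ω₅} ∪ {ω₂,ω₄}
  {ω₁,ω₃,ω₄,ω₅}  = {ω₁,ω₃,ω₅} ∪ {ω₄,ω₅}
  {ω₂,ω₃,ω₄,ω₅}  = {ω₂,ω₃,ω₄} ∪ {ω₄,ω₅}
Pass 3 adds 5:
  {ω₁}  = {ω₂,ω₃,ω₄,ω₅}ᶜ
  {ω₂}  = {ω₁,ω₃,ω₄,ω₅}ᶜ
  {ω₃}  = {ω₁,ω₂,ω₄,ω₅}ᶜ
  {ω₁,ω₃}  = {ω₂,ω₄,ω₅}ᶜ
  {ω₂,ω₃}  = {ω₁,ω₄,ω₅}ᶜ
Pass 4 adds 10:
  {ω₁,ω₂}  = {ω₂} ∪ {ω₁}
  {ω₁,ω₄}  = {ω₄} ∪ {ω₁}
  {ω₂,ω₅}  = {ω₂} ∪ {ω₅}
  {ω₃,ω₄}  = {ω₃} ∪ {ω₄}
  {ω₃,ω₅}  = {ω₅} ∪ {ω₃}
  {ω₁,ω₂,ω₄}  = {ω₂,ω₄} ∪ {ω₁}
  {ω₁,ω₂,ω₅}  = {ω₂} ∪ {ω₁,ω₅}
  {ω₁,ω₃,ω₄}  = {ω₁,ω₃} ∪ {ω₄}
  {ω₂,ω₃,ω₅}  = {ω₅} ∪ {ω₂,ω₃}
  {ω₃,ω₄,ω₅}  = {ω₄,ω₅} ∪ {ω₃}
Pass 5: already closed under ᶜ and ∪.

σ(𝒞) = { {}, {ω₁}, {ω₂}, {ω₃}, {ω₄}, {ω₅}, {ω₁,ω₂}, {ω₁,ω₃}, {ω₁,ω₄}, {ω₁,ω₅}, {ω₂,ω₃}, {ω₂,ω₄}, {ω₂,ω₅}, {ω₃,ω₄}, {ω₃,ω₅}, {ω₄,ω₅}, {ω₁,ω₂,ω₃}, {ω₁,ω₂,ω₄}, {ω₁,ω₂,ω₅}, {ω₁,ω₃,ω₄}, {ω₁,ω₃,ω₅}, {ω₁,ω₄,ω₅}, {ω₂,ω₃,ω₄}, {ω₂,ω₃,ω₅}, {ω₂,ω₄,ω₅}, {ω₃,ω₄,ω₅}, {ω₁,ω₂,ω₃,ω₄}, {ω₁,ω₂,ω₃,ω₅}, {ω₁,ω₂,ω₄,ω₅}, {ω₁,ω₃,ω₄,ω₅}, {ω₂,ω₃,ω₄,ω₅}, S }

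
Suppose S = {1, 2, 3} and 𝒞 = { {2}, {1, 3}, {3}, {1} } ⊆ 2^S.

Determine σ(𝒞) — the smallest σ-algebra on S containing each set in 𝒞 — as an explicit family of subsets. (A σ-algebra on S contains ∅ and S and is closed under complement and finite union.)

Answer: σ(𝒞) = { {}, {1}, {2}, {3}, {1, 2}, {1, 3}, {2, 3}, S }

Trace:
Initial family (6 sets): { {}, {1}, {2}, {3}, {1, 3}, S }.
Iteration 1. New:
  {1, 2}  = S∖{3}
  {2, 3}  = S∖{1}
  |family| = 8
Iteration 2: closed — nothing new.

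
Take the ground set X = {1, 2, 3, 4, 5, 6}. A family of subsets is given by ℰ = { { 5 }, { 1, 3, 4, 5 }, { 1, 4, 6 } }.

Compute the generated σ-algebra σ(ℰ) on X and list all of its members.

Seed the family with ℰ together with ∅ and X: { {}, { 5 }, { 1, 4, 6 }, { 1, 3, 4, 5 }, X }.
Iteration 1: +5 →
  { 2, 6 }  = complement { 1, 3, 4, 5 }
  { 2, 3, 5 }  = complement { 1, 4, 6 }
  { 1, 4, 5, 6 }  = { 1, 4, 6 } ∪ { 5 }
  { 1, 2, 3, 4, 6 }  = complement { 5 }
  { 1, 3, 4, 5, 6 }  = { 1, 3, 4, 5 } ∪ { 1, 4, 6 }
  |family| = 10
Iteration 2 adds 7:
  { 2 }  = complement { 1, 3, 4, 5, 6 }
  { 2, 3 }  = complement { 1, 4, 5, 6 }
  { 2, 5, 6 }  = { 2, 6 } ∪ { 5 }
  { 1, 2, 4, 6 }  = { 2, 6 } ∪ { 1, 4, 6 }
  { 2, 3, 5, 6 }  = { 2, 6 } ∪ { 2, 3, 5 }
  { 1, 2, 3, 4, 5 }  = { 2, 3, 5 } ∪ { 1, 3, 4, 5 }
  { 1, 2, 4, 5, 6 }  = { 1, 4, 5, 6 } ∪ { 2, 6 }
  |family| = 17
Iteration 3: +7 →
  { 3 }  = complement { 1, 2, 4, 5, 6 }
  { 6 }  = complement { 1, 2, 3, 4, 5 }
  { 1, 4 }  = complement { 2, 3, 5, 6 }
  { 2, 5 }  = { 2 } ∪ { 5 }
  { 3, 5 }  = complement { 1, 2, 4, 6 }
  { 1, 3, 4 }  = complement { 2, 5, 6 }
  { 2, 3, 6 }  = { 2, 3 } ∪ { 2, 6 }
  |family| = 24
Iteration 4. New:
  { 3, 6 }  = { 6 } ∪ { 3 }
  { 5, 6 }  = { 6 } ∪ { 5 }
  { 1, 2, 4 }  = { 2 } ∪ { 1, 4 }
  { 1, 4, 5 }  = complement { 2, 3, 6 }
  { 3, 5, 6 }  = { 6 } ∪ { 3, 5 }
  { 1, 2, 3, 4 }  = { 2 } ∪ { 1, 3, 4 }
  { 1, 2, 4, 5 }  = { 2, 5 } ∪ { 1, 4 }
  { 1, 3, 4, 6 }  = complement { 2, 5 }
  |family| = 32
Iteration 5 adds nothing — fixpoint reached.

Therefore σ(ℰ) = { {}, { 2 }, { 3 }, { 5 }, { 6 }, { 1, 4 }, { 2, 3 }, { 2, 5 }, { 2, 6 }, { 3, 5 }, { 3, 6 }, { 5, 6 }, { 1, 2, 4 }, { 1, 3, 4 }, { 1, 4, 5 }, { 1, 4, 6 }, { 2, 3, 5 }, { 2, 3, 6 }, { 2, 5, 6 }, { 3, 5, 6 }, { 1, 2, 3, 4 }, { 1, 2, 4, 5 }, { 1, 2, 4, 6 }, { 1, 3, 4, 5 }, { 1, 3, 4, 6 }, { 1, 4, 5, 6 }, { 2, 3, 5, 6 }, { 1, 2, 3, 4, 5 }, { 1, 2, 3, 4, 6 }, { 1, 2, 4, 5, 6 }, { 1, 3, 4, 5, 6 }, X } (|σ(ℰ)| = 32).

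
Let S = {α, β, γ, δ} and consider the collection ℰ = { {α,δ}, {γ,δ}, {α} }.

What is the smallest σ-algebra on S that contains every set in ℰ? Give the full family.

σ(ℰ) = { {}, {α}, {β}, {γ}, {δ}, {α,β}, {α,γ}, {α,δ}, {β,γ}, {β,δ}, {γ,δ}, {α,β,γ}, {α,β,δ}, {α,γ,δ}, {β,γ,δ}, S }

Working:
Seed the family with ℰ together with ∅ and S: { {}, {α}, {α,δ}, {γ,δ}, S }.
Iteration 1: 4 new —
  {α,β}  = S∖{γ,δ}
  {β,γ}  = S∖{α,δ}
  {α,γ,δ}  = {γ,δ} ∪ {α,δ}
  {β,γ,δ}  = S∖{α}
  [9 total]
Iteration 2: 3 new —
  {β}  = S∖{α,γ,δ}
  {α,β,γ}  = {α,β} ∪ {β,γ}
  {α,β,δ}  = {α,β} ∪ {α,δ}
  [12 total]
Iteration 3: 2 new —
  {γ}  = S∖{α,β,δ}
  {δ}  = S∖{α,β,γ}
  [14 total]
Iteration 4: 2 new —
  {α,γ}  = {γ} ∪ {α}
  {β,δ}  = {δ} ∪ {β}
  [16 total]
After Iteration 5 the family is unchanged; done.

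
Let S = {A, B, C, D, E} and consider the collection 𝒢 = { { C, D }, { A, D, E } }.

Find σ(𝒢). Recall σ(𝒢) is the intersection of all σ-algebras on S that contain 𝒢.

σ(𝒢) (16 sets): { {}, { B }, { C }, { D }, { A, E }, { B, C }, { B, D }, { C, D }, { A, B, E }, { A, C, E }, { A, D, E }, { B, C, D }, { A, B, C, E }, { A, B, D, E }, { A, C, D, E }, S }

Trace:
Begin from { {}, { C, D }, { A, D, E }, S } (that is, 𝒢 plus ∅ and S).
Step 1: 3 new —
  { B, C }  = ᶜ of { A, D, E }
  { A, B, E }  = ᶜ of { C, D }
  { A, C, D, E }  = { C, D } ∪ { A, D, E }
Step 2: +4 →
  { B }  = ᶜ of { A, C, D, E }
  { B, C, D }  = { C, D } ∪ { B, C }
  { A, B, C, E }  = { A, B, E } ∪ { B, C }
  { A, B, D, E }  = { A, D, E } ∪ { A, B, E }
Step 3 adds 3:
  { C }  = ᶜ of { A, B, D, E }
  { D }  = ᶜ of { A, B, C, E }
  { A, E }  = ᶜ of { B, C, D }
Step 4: +2 →
  { B, D }  = { D } ∪ { B }
  { A, C, E }  = { C } ∪ { A, E }
Step 5: closed — nothing new.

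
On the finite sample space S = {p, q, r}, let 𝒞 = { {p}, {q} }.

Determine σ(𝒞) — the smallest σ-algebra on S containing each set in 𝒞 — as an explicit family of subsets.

σ(𝒞) = { {}, {p}, {q}, {r}, {p, q}, {p, r}, {q, r}, S }

Check:
Begin from { {}, {p}, {q}, S } (that is, 𝒞 plus ∅ and S).
Pass 1 adds 3:
  {p, q}  = {p} ∪ {q}
  {p, r}  = S∖{q}
  {q, r}  = S∖{p}
  (now 7)
Pass 2: 1 new —
  {r}  = S∖{p, q}
  (now 8)
Pass 3: already closed under ᶜ and ∪.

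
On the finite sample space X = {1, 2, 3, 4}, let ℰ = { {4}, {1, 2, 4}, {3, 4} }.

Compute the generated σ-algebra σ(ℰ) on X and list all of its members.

Take S₀ = ℰ ∪ {∅, X} = { ∅, {4}, {3, 4}, {1, 2, 4}, X }.
Pass 1: +3 →
  {3}  = complement {1, 2, 4}
  {1, 2}  = complement {3, 4}
  {1, 2, 3}  = complement {4}
  — 8 sets.
Pass 2 adds nothing — fixpoint reached.

σ(ℰ) = { ∅, {3}, {4}, {1, 2}, {3, 4}, {1, 2, 3}, {1, 2, 4}, X }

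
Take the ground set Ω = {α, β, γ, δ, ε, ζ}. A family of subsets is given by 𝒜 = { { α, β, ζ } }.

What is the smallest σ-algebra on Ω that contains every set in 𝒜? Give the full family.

σ(𝒜) (4 sets): { ∅, { α, β, ζ }, { γ, δ, ε }, Ω }

Check:
Begin from { ∅, { α, β, ζ }, Ω } (that is, 𝒜 plus ∅ and Ω).
Round 1: 1 new —
  { γ, δ, ε }  = ᶜ of { α, β, ζ }
Round 2: stable.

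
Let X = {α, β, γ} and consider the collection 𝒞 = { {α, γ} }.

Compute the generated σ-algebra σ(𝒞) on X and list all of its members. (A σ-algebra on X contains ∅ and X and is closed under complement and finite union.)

Answer: σ(𝒞) = { {}, {β}, {α, γ}, X }

Trace:
Seed the family with 𝒞 together with ∅ and X: { {}, {α, γ}, X }.
Round 1: 1 new —
  {β}  = ᶜ of {α, γ}
  |family| = 4
Round 2 adds nothing — fixpoint reached.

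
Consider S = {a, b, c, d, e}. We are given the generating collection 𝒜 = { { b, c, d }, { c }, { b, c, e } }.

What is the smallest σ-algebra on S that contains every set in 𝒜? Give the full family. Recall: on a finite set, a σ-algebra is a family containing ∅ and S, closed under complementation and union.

Answer: σ(𝒜) = { ∅, { a }, { b }, { c }, { d }, { e }, { a, b }, { a, c }, { a, d }, { a, e }, { b, c }, { b, d }, { b, e }, { c, d }, { c, e }, { d, e }, { a, b, c }, { a, b, d }, { a, b, e }, { a, c, d }, { a, c, e }, { a, d, e }, { b, c, d }, { b, c, e }, { b, d, e }, { c, d, e }, { a, b, c, d }, { a, b, c, e }, { a, b, d, e }, { a, c, d, e }, { b, c, d, e }, S }

Trace:
Seed the family with 𝒜 together with ∅ and S: { ∅, { c }, { b, c, d }, { b, c, e }, S }.
Step 1: 4 new —
  { a, d }  = ᶜ of { b, c, e }
  { a, e }  = ᶜ of { b, c, d }
  { a, b, d, e }  = ᶜ of { c }
  { b, c, d, e }  = { b, c, e } ∪ { b, c, d }
Step 2. New:
  { a }  = ᶜ of { b, c, d, e }
  { a, c, d }  = { c } ∪ { a, d }
  { a, c, e }  = { c } ∪ { a, e }
  { a, d, e }  = { a, d } ∪ { a, e }
  { a, b, c, d }  = { b, c, d } ∪ { a, d }
  { a, b, c, e }  = { b, c, e } ∪ { a, e }
Step 3 (7 new):
  { d }  = ᶜ of { a, b, c, e }
  { e }  = ᶜ of { a, b, c, d }
  { a, c }  = { c } ∪ { a }
  { b, c }  = ᶜ of { a, d, e }
  { b, d }  = ᶜ of { a, c, e }
  { b, e }  = ᶜ of { a, c, d }
  { a, c, d, e }  = { a, d, e } ∪ { c }
Step 4 (8 new):
  { b }  = ᶜ of { a, c, d, e }
  { c, d }  = { c } ∪ { d }
  { c, e }  = { e } ∪ { c }
  { d, e }  = { e } ∪ { d }
  { a, b, c }  = { a, c } ∪ { b, c }
  { a, b, d }  = { a, d } ∪ { b, d }
  { a, b, e }  = { b, e } ∪ { a, e }
  { b, d, e }  = ᶜ of { a, c }
Step 5: 2 new —
  { a, b }  = { b } ∪ { a }
  { c, d, e }  = { c, d } ∪ { e }
After Step 6 the family is unchanged; done.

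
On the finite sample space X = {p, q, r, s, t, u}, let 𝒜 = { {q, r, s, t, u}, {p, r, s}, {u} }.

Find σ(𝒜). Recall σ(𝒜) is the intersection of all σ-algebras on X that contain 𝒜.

Answer: σ(𝒜) = { {}, {p}, {u}, {p, u}, {q, t}, {r, s}, {p, q, t}, {p, r, s}, {q, t, u}, {r, s, u}, {p, q, t, u}, {p, r, s, u}, {q, r, s, t}, {p, q, r, s, t}, {q, r, s, t, u}, X }

Check:
Initial family (5 sets): { {}, {u}, {p, r, s}, {q, r, s, t, u}, X }.
Round 1. New:
  {p}  = complement {q, r, s, t, u}
  {q, t, u}  = complement {p, r, s}
  {p, r, s, u}  = {p, r, s} ∪ {u}
  {p, q, r, s, t}  = complement {u}
Round 2 adds 3:
  {p, u}  = {u} ∪ {p}
  {q, t}  = complement {p, r, s, u}
  {p, q, t, u}  = {q, t, u} ∪ {p}
Round 3. New:
  {r, s}  = complement {p, q, t, u}
  {p, q, t}  = {q, t} ∪ {p}
  {q, r, s, t}  = complement {p, u}
Round 4 adds 1:
  {r, s, u}  = complement {p, q, t}
Round 5: already closed under ᶜ and ∪.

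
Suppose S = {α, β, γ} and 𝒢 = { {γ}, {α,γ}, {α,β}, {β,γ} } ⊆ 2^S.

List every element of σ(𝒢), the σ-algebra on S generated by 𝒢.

Take S₀ = 𝒢 ∪ {∅, S} = { ∅, {γ}, {α,β}, {α,γ}, {β,γ}, S }.
Step 1. New:
  {α}  = ᶜ of {β,γ}
  {β}  = ᶜ of {α,γ}
Step 2: already closed under ᶜ and ∪.

Therefore σ(𝒢) = { ∅, {α}, {β}, {γ}, {α,β}, {α,γ}, {β,γ}, S } (|σ(𝒢)| = 8).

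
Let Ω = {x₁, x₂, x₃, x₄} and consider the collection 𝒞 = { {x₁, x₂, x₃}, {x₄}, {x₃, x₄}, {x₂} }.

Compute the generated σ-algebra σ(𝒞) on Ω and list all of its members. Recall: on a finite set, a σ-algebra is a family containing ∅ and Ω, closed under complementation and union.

Take S₀ = 𝒞 ∪ {∅, Ω} = { {}, {x₂}, {x₄}, {x₃, x₄}, {x₁, x₂, x₃}, Ω }.
Round 1 adds 4:
  {x₁, x₂}  = Ω∖{x₃, x₄}
  {x₂, x₄}  = {x₄} ∪ {x₂}
  {x₁, x₃, x₄}  = Ω∖{x₂}
  {x₂, x₃, x₄}  = {x₃, x₄} ∪ {x₂}
  [10 total]
Round 2. New:
  {x₁}  = Ω∖{x₂, x₃, x₄}
  {x₁, x₃}  = Ω∖{x₂, x₄}
  {x₁, x₂, x₄}  = {x₁, x₂} ∪ {x₄}
  [13 total]
Round 3: 2 new —
  {x₃}  = Ω∖{x₁, x₂, x₄}
  {x₁, x₄}  = {x₄} ∪ {x₁}
  [15 total]
Round 4. New:
  {x₂, x₃}  = Ω∖{x₁, x₄}
  [16 total]
After Round 5 the family is unchanged; done.

|σ(𝒞)| = 16.  σ(𝒞) = { {}, {x₁}, {x₂}, {x₃}, {x₄}, {x₁, x₂}, {x₁, x₃}, {x₁, x₄}, {x₂, x₃}, {x₂, x₄}, {x₃, x₄}, {x₁, x₂, x₃}, {x₁, x₂, x₄}, {x₁, x₃, x₄}, {x₂, x₃, x₄}, Ω }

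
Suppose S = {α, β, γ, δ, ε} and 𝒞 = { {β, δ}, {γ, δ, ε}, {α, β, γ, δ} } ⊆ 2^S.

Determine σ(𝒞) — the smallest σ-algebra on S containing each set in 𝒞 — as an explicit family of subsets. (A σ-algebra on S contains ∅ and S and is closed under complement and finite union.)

Seed the family with 𝒞 together with ∅ and S: { {}, {β, δ}, {γ, δ, ε}, {α, β, γ, δ}, S }.
Iteration 1 (4 new):
  {ε}  = complement {α, β, γ, δ}
  {α, β}  = complement {γ, δ, ε}
  {α, γ, ε}  = complement {β, δ}
  {β, γ, δ, ε}  = {γ, δ, ε} ∪ {β, δ}
  — 9 sets.
Iteration 2 adds 6:
  {α}  = complement {β, γ, δ, ε}
  {α, β, δ}  = {α, β} ∪ {β, δ}
  {α, β, ε}  = {α, β} ∪ {ε}
  {β, δ, ε}  = {ε} ∪ {β, δ}
  {α, β, γ, ε}  = {α, β} ∪ {α, γ, ε}
  {α, γ, δ, ε}  = {γ, δ, ε} ∪ {α, γ, ε}
  — 15 sets.
Iteration 3 adds 7:
  {β}  = complement {α, γ, δ, ε}
  {δ}  = complement {α, β, γ, ε}
  {α, γ}  = complement {β, δ, ε}
  {α, ε}  = {ε} ∪ {α}
  {γ, δ}  = complement {α, β, ε}
  {γ, ε}  = complement {α, β, δ}
  {α, β, δ, ε}  = {α, β, ε} ∪ {α, β, δ}
  — 22 sets.
Iteration 4 (9 new):
  {γ}  = complement {α, β, δ, ε}
  {α, δ}  = {δ} ∪ {α}
  {β, ε}  = {β} ∪ {ε}
  {δ, ε}  = {ε} ∪ {δ}
  {α, β, γ}  = {β} ∪ {α, γ}
  {α, γ, δ}  = {γ, δ} ∪ {α, γ}
  {α, δ, ε}  = {α, ε} ∪ {δ}
  {β, γ, δ}  = complement {α, ε}
  {β, γ, ε}  = {β} ∪ {γ, ε}
  — 31 sets.
Iteration 5: +1 →
  {β, γ}  = complement {α, δ, ε}
  — 32 sets.
Iteration 6: already closed under ᶜ and ∪.

|σ(𝒞)| = 32.  σ(𝒞) = { {}, {α}, {β}, {γ}, {δ}, {ε}, {α, β}, {α, γ}, {α, δ}, {α, ε}, {β, γ}, {β, δ}, {β, ε}, {γ, δ}, {γ, ε}, {δ, ε}, {α, β, γ}, {α, β, δ}, {α, β, ε}, {α, γ, δ}, {α, γ, ε}, {α, δ, ε}, {β, γ, δ}, {β, γ, ε}, {β, δ, ε}, {γ, δ, ε}, {α, β, γ, δ}, {α, β, γ, ε}, {α, β, δ, ε}, {α, γ, δ, ε}, {β, γ, δ, ε}, S }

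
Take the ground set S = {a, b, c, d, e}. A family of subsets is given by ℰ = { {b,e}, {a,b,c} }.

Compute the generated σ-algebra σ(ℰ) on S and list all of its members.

σ(ℰ) = { ∅, {b}, {d}, {e}, {a,c}, {b,d}, {b,e}, {d,e}, {a,b,c}, {a,c,d}, {a,c,e}, {b,d,e}, {a,b,c,d}, {a,b,c,e}, {a,c,d,e}, S }

Check:
Initial family (4 sets): { ∅, {b,e}, {a,b,c}, S }.
Step 1. New:
  {d,e}  = {a,b,c}ᶜ
  {a,c,d}  = {b,e}ᶜ
  {a,b,c,e}  = {a,b,c} ∪ {b,e}
  (now 7)
Step 2. New:
  {d}  = {a,b,c,e}ᶜ
  {b,d,e}  = {d,e} ∪ {b,e}
  {a,b,c,d}  = {a,c,d} ∪ {a,b,c}
  {a,c,d,e}  = {d,e} ∪ {a,c,d}
  (now 11)
Step 3 adds 3:
  {b}  = {a,c,d,e}ᶜ
  {e}  = {a,b,c,d}ᶜ
  {a,c}  = {b,d,e}ᶜ
  (now 14)
Step 4 adds 2:
  {b,d}  = {d} ∪ {b}
  {a,c,e}  = {a,c} ∪ {e}
  (now 16)
Step 5: stable.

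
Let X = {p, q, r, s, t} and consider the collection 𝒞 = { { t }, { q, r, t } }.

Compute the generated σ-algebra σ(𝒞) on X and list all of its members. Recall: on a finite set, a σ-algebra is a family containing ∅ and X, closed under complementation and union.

σ(𝒞) = { ∅, { t }, { p, s }, { q, r }, { p, s, t }, { q, r, t }, { p, q, r, s }, X }

Trace:
Seed the family with 𝒞 together with ∅ and X: { ∅, { t }, { q, r, t }, X }.
Pass 1. New:
  { p, s }  = X∖{ q, r, t }
  { p, q, r, s }  = X∖{ t }
Pass 2: 1 new —
  { p, s, t }  = { p, s } ∪ { t }
Pass 3 adds 1:
  { q, r }  = X∖{ p, s, t }
Pass 4: stable.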